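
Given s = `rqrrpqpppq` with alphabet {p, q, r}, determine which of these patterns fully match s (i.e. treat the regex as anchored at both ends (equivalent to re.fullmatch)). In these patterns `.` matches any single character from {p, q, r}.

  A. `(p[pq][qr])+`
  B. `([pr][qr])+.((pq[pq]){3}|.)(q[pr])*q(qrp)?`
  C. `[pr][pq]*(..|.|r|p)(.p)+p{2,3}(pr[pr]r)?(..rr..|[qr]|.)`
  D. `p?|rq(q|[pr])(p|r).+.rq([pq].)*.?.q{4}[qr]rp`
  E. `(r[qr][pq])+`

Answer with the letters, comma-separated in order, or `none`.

A → no match — must start with `p`
B → no match
C → match
D → no match
E → no match

C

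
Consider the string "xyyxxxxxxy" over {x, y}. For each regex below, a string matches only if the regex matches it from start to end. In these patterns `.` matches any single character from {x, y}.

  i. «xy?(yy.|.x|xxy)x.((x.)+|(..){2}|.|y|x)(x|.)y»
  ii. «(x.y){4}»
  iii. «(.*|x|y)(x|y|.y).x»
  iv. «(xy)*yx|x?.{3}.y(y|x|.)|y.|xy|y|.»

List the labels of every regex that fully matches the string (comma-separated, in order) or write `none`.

i

i → match
ii → no match
iii → no match — must end with "x"
iv → no match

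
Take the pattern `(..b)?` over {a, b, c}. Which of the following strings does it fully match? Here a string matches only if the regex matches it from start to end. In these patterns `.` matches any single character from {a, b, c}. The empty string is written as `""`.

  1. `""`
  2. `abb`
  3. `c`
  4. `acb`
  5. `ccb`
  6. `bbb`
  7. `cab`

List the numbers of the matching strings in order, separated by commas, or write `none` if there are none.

1 → match
2 → match
3 → no match
4 → match
5 → match
6 → match
7 → match

1, 2, 4, 5, 6, 7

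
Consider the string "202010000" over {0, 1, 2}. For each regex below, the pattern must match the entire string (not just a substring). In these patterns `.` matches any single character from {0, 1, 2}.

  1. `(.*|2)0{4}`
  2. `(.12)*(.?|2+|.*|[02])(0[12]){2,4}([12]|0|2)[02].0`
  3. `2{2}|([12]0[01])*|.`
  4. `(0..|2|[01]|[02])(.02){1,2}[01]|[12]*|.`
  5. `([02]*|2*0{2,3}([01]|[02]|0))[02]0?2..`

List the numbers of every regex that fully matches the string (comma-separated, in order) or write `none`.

1, 2

1 → match
2 → match
3 → no match
4 → no match
5 → no match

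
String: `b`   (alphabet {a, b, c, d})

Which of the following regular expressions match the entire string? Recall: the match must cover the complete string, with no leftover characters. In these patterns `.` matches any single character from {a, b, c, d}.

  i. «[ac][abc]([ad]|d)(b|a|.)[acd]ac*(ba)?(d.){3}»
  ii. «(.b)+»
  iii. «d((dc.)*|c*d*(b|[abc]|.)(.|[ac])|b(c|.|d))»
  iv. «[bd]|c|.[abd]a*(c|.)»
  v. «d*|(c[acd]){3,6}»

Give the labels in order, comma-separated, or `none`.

i → no match
ii → no match
iii → no match — must start with `d`
iv → match
v → no match

iv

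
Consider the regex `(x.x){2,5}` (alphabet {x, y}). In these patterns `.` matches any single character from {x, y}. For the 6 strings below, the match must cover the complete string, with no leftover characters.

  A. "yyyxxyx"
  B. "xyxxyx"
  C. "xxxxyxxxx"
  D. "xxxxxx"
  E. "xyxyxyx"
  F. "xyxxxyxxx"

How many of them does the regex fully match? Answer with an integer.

3

A → no match — must start with "x"
B → match
C → match
D → match
E → no match
F → no match
Total matched: 3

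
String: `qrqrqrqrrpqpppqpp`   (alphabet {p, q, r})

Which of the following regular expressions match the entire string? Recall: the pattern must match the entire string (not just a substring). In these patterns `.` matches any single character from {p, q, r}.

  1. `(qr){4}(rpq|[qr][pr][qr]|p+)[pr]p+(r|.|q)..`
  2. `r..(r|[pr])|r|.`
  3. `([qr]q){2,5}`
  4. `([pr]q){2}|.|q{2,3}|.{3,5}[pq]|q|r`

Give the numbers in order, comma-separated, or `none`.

1 → match
2 → no match
3 → no match — must end with `q`
4 → no match

1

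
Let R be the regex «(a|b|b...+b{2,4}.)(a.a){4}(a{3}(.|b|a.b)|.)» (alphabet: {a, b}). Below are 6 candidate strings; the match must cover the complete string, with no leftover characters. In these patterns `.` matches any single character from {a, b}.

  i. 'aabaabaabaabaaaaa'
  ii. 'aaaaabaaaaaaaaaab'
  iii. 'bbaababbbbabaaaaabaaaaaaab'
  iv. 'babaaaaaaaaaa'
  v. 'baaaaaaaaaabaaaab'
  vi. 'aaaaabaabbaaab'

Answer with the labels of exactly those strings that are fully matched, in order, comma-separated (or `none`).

i → match
ii → match
iii → match
iv → no match
v → match
vi → no match

i, ii, iii, v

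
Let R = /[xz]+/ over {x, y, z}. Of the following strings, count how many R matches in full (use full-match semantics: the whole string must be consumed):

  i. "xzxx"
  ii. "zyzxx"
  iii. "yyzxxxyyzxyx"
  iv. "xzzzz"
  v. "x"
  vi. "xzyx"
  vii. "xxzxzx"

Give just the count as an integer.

4

i → match
ii → no match
iii → no match
iv → match
v → match
vi → no match
vii → match
Total matched: 4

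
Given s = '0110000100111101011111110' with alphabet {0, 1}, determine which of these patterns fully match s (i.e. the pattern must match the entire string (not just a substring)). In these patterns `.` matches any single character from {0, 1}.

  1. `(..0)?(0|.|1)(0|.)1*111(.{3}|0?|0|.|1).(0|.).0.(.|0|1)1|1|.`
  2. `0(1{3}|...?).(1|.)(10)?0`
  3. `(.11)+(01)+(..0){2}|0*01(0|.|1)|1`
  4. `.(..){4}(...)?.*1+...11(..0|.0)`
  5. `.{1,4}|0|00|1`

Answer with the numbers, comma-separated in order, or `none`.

4

1 → no match
2 → no match
3 → no match
4 → match
5 → no match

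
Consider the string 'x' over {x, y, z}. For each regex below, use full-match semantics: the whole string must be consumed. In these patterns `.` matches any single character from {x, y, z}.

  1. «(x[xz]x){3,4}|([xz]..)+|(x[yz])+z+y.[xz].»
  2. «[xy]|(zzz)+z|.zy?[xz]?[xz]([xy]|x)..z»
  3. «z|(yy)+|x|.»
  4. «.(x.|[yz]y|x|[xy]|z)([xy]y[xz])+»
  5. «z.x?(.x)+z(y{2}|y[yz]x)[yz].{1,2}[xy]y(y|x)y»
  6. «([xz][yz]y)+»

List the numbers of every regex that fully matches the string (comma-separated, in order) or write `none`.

2, 3

1 → no match
2 → match
3 → match
4 → no match
5 → no match — must start with 'z'
6 → no match — must end with 'y'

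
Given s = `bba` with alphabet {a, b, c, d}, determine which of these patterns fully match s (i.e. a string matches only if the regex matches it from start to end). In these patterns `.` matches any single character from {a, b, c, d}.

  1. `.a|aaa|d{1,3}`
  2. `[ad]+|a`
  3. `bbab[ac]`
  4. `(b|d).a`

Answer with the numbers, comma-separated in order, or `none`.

1 → no match
2 → no match
3 → no match — must start with `bbab`
4 → match

4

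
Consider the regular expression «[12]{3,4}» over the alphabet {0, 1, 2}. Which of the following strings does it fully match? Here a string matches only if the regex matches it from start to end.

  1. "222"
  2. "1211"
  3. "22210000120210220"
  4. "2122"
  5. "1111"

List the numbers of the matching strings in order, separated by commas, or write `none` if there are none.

1 → match
2 → match
3 → no match
4 → match
5 → match

1, 2, 4, 5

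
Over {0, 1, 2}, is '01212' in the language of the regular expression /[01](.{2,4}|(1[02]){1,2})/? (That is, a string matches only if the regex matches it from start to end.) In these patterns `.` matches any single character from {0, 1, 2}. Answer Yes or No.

Yes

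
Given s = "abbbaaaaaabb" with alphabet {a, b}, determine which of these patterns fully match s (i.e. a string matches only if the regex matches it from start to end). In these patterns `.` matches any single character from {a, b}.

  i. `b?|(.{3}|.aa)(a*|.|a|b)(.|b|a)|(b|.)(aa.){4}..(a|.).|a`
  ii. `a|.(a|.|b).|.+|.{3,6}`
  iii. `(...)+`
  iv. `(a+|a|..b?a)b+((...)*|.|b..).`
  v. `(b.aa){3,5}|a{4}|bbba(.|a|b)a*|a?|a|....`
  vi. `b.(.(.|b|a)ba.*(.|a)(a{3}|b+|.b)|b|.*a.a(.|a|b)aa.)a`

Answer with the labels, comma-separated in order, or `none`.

ii, iii, iv

i → no match
ii → match
iii → match
iv → match
v → no match
vi → no match — must start with "b"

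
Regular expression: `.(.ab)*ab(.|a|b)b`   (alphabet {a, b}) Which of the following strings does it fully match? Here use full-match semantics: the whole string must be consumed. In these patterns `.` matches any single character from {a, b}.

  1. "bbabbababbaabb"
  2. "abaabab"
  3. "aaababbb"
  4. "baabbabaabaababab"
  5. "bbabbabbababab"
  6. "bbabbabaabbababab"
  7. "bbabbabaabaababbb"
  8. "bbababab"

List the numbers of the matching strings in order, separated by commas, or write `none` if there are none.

1 → no match
2 → no match
3 → match
4 → match
5 → match
6 → match
7 → match
8 → match

3, 4, 5, 6, 7, 8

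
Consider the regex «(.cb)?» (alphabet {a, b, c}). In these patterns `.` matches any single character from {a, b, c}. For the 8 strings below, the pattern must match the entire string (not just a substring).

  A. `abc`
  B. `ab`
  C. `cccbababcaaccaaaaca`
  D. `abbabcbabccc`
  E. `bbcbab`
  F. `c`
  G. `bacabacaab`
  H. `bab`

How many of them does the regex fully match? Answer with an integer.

0

A → no match
B → no match
C → no match
D → no match
E → no match
F → no match
G → no match
H → no match
Total matched: 0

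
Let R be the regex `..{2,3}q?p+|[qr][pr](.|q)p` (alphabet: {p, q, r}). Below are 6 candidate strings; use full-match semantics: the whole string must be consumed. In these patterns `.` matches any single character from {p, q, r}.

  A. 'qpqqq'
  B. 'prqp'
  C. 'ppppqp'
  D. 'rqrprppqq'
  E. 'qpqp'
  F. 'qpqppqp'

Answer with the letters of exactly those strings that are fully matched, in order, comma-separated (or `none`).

A → no match — must end with 'p'
B → match
C → match
D → no match — must end with 'p'
E → match
F → no match

B, C, E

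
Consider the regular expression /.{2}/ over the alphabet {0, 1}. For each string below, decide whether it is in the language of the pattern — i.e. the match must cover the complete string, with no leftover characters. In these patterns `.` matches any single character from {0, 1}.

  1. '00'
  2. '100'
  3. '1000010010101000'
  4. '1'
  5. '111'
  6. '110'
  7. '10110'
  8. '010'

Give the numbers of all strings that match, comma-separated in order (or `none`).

1

1 → match
2 → no match
3 → no match
4 → no match
5 → no match
6 → no match
7 → no match
8 → no match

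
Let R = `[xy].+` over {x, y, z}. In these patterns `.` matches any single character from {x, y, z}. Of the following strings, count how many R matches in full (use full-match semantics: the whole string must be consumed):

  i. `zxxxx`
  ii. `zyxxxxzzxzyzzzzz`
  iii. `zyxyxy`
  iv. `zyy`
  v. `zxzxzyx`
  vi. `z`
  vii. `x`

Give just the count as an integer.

0

i → no match
ii → no match
iii → no match
iv → no match
v → no match
vi → no match
vii → no match
Total matched: 0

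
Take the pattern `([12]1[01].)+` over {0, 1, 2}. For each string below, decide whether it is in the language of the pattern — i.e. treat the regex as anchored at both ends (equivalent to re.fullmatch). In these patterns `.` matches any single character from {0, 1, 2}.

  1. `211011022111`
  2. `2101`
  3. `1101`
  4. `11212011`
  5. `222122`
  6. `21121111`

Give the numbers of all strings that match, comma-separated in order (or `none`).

1, 2, 3, 6

1 → match
2 → match
3 → match
4 → no match
5 → no match
6 → match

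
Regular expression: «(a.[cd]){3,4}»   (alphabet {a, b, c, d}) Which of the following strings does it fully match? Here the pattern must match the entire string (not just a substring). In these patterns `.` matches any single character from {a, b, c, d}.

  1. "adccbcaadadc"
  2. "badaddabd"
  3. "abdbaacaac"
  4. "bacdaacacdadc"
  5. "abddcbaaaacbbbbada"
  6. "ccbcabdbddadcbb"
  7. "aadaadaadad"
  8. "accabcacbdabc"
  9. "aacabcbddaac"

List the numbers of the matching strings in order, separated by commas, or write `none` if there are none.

1. "adccbcaadadc" → no match
2. "badaddabd" → no match — must start with "a"
3. "abdbaacaac" → no match
4 → no match — must start with "a"
5 → no match
6 → no match — must start with "a"
7. "aadaadaadad" → no match
8 → no match
9. "aacabcbddaac" → no match

none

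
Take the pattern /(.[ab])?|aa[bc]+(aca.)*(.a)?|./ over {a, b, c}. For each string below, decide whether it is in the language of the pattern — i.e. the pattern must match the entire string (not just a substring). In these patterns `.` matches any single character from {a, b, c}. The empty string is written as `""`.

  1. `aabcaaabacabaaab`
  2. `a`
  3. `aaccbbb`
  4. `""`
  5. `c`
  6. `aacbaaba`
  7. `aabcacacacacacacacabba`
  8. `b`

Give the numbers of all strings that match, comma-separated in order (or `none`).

1 → no match
2. `a` → match
3. `aaccbbb` → match
4. `""` → match
5. `c` → match
6. `aacbaaba` → no match
7 → match
8. `b` → match

2, 3, 4, 5, 7, 8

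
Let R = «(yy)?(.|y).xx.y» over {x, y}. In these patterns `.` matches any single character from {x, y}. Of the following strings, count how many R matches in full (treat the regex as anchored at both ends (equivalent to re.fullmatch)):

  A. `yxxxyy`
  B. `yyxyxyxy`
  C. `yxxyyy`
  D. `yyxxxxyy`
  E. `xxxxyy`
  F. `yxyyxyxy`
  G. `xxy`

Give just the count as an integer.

A → match
B → no match
C → no match
D → match
E → match
F → no match
G → no match
Total matched: 3

3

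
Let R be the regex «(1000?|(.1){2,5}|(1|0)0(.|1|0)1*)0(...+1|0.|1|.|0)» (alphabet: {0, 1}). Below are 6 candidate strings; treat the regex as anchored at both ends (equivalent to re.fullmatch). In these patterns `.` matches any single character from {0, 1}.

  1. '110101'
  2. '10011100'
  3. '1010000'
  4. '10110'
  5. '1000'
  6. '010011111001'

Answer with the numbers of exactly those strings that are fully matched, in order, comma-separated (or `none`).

1 → match
2 → match
3 → no match
4 → no match
5 → no match
6 → no match

1, 2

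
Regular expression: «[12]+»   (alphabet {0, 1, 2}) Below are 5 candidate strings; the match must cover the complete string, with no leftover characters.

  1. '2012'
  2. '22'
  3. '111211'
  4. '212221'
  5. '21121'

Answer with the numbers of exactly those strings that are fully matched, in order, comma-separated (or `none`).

1 → no match
2 → match
3 → match
4 → match
5 → match

2, 3, 4, 5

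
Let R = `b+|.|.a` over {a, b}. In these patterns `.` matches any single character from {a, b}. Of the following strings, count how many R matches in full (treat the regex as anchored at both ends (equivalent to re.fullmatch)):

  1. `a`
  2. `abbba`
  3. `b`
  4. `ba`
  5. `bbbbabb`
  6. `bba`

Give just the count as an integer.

3

1 → match
2 → no match
3 → match
4 → match
5 → no match
6 → no match
Total matched: 3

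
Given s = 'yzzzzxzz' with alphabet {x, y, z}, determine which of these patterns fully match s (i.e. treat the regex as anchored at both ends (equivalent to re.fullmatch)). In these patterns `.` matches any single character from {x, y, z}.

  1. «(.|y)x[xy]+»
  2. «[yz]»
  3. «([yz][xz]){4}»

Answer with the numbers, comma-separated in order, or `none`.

3

1 → no match
2 → no match
3 → match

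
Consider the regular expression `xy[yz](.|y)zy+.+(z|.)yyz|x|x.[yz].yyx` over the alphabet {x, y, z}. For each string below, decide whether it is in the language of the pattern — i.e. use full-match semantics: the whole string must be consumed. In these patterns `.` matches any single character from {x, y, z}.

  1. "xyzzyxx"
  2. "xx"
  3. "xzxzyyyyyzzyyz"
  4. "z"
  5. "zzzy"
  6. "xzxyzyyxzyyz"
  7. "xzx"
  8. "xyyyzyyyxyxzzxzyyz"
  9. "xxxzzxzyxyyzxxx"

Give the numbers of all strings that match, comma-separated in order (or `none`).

8

1 → no match
2 → no match
3 → no match
4 → no match
5 → no match
6 → no match
7 → no match
8 → match
9 → no match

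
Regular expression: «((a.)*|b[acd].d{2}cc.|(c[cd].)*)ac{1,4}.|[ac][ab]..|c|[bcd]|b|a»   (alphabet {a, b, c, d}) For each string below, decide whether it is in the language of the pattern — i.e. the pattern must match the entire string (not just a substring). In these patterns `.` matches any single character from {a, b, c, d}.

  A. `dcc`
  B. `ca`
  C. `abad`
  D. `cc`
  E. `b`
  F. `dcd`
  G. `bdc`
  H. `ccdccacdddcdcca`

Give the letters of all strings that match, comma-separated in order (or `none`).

C, E

A → no match
B → no match
C → match
D → no match
E → match
F → no match
G → no match
H → no match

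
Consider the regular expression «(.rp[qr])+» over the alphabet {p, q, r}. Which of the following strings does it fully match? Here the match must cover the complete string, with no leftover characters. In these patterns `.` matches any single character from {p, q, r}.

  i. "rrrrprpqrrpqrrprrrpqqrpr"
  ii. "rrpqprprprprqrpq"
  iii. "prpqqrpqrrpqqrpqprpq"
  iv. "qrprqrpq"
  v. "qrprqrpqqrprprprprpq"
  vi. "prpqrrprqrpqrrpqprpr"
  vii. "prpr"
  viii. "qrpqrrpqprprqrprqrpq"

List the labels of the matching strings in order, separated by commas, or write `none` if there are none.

ii, iii, iv, v, vi, vii, viii

i → no match
ii → match
iii → match
iv → match
v → match
vi → match
vii → match
viii → match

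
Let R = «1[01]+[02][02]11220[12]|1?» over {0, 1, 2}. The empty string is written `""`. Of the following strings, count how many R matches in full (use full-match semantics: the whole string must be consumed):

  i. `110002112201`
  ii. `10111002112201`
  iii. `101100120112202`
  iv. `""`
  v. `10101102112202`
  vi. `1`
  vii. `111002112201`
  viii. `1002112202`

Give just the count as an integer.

8

i → match
ii → match
iii → match
iv → match
v → match
vi → match
vii → match
viii → match
Total matched: 8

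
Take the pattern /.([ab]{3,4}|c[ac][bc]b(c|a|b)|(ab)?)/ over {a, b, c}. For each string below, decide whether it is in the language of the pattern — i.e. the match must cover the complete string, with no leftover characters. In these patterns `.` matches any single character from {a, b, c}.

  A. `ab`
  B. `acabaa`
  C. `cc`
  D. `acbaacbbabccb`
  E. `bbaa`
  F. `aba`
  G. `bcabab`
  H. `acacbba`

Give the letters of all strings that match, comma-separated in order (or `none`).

A. `ab` → no match
B. `acabaa` → no match
C. `cc` → no match
D → no match
E. `bbaa` → match
F. `aba` → no match
G. `bcabab` → no match
H. `acacbba` → no match

E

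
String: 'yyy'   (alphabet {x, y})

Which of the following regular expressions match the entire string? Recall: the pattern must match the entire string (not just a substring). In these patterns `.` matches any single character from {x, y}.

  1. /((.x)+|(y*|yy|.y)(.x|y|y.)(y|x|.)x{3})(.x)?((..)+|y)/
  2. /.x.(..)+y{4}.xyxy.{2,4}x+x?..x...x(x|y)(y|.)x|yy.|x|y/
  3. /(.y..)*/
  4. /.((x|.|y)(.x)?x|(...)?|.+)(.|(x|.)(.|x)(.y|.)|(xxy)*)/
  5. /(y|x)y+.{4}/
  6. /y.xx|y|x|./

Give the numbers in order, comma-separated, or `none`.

1 → no match
2 → match
3 → no match
4 → match
5 → no match
6 → no match

2, 4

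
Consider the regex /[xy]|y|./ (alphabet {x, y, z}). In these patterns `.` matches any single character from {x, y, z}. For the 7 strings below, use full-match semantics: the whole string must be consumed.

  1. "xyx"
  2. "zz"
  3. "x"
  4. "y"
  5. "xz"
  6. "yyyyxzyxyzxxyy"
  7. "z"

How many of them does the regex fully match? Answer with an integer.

1 → no match
2 → no match
3 → match
4 → match
5 → no match
6 → no match
7 → match
Total matched: 3

3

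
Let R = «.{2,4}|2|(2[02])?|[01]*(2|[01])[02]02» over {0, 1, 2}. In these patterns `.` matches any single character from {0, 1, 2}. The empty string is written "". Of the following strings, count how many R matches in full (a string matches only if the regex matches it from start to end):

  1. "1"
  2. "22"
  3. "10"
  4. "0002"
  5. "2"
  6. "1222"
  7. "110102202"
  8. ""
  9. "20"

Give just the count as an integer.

8

1 → no match
2 → match
3 → match
4 → match
5 → match
6 → match
7 → match
8 → match
9 → match
Total matched: 8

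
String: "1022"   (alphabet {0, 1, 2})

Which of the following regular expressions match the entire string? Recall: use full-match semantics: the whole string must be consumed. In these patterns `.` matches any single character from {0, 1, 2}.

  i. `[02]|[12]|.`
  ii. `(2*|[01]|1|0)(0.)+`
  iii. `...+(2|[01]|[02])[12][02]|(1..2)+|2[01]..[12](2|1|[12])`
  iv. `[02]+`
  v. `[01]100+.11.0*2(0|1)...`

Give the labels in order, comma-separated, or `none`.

iii

i → no match
ii → no match
iii → match
iv → no match
v → no match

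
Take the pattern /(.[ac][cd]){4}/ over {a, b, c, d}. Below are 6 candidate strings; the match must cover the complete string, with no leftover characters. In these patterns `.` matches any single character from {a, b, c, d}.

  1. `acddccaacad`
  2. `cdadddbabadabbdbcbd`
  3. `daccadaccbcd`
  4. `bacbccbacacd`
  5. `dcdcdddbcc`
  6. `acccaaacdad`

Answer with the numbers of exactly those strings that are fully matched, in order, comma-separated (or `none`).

3, 4

1 → no match
2 → no match
3 → match
4 → match
5 → no match
6 → no match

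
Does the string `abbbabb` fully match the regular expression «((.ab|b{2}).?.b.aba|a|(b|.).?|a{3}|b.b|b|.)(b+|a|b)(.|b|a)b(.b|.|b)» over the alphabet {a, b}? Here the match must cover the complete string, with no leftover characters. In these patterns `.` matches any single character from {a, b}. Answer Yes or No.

Yes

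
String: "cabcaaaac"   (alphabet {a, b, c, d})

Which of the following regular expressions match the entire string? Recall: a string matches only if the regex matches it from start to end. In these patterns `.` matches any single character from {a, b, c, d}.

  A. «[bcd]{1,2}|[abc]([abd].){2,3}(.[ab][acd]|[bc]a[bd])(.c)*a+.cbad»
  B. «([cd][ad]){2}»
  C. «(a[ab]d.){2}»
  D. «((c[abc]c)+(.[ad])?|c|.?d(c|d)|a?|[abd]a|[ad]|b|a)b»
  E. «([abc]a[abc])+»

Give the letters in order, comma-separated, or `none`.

A → no match
B → no match
C → no match — must start with "a"
D → no match — must end with "b"
E → match

E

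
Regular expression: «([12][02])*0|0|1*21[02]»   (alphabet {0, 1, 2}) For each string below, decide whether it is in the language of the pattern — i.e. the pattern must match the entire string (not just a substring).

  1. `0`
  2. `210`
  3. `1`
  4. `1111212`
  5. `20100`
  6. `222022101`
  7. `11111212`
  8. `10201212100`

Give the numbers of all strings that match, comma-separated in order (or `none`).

1, 2, 4, 5, 7, 8

1 → match
2 → match
3 → no match
4 → match
5 → match
6 → no match
7 → match
8 → match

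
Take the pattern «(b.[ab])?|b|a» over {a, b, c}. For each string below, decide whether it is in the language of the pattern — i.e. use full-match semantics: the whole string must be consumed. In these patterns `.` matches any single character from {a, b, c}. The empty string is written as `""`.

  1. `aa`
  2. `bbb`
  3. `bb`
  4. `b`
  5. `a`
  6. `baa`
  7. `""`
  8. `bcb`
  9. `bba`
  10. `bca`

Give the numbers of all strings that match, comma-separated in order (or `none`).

2, 4, 5, 6, 7, 8, 9, 10

1 → no match
2 → match
3 → no match
4 → match
5 → match
6 → match
7 → match
8 → match
9 → match
10 → match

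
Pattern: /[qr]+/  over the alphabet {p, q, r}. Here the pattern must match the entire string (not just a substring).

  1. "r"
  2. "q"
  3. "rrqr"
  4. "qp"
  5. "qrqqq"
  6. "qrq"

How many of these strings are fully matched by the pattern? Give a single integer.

5

1 → match
2 → match
3 → match
4 → no match
5 → match
6 → match
Total matched: 5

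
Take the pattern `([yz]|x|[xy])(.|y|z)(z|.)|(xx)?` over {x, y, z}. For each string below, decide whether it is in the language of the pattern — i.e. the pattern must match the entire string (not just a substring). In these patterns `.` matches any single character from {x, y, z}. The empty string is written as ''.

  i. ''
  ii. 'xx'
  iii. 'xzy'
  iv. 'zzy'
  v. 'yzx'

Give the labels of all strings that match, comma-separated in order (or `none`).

i, ii, iii, iv, v

i → match
ii → match
iii → match
iv → match
v → match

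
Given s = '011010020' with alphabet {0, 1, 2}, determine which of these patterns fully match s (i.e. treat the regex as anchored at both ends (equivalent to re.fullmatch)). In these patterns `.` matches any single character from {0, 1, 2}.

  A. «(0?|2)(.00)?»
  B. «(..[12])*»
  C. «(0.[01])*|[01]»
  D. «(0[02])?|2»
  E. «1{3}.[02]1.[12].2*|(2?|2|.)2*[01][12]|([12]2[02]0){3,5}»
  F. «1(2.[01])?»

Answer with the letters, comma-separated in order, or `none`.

C

A → no match
B → no match
C → match
D → no match
E → no match
F → no match — must start with '1'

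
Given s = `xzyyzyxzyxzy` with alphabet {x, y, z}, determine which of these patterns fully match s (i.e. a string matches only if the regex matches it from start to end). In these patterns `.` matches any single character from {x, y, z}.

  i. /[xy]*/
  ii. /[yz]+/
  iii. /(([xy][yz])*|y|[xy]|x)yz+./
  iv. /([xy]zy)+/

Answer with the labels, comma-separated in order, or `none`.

iv

i → no match
ii → no match
iii → no match
iv → match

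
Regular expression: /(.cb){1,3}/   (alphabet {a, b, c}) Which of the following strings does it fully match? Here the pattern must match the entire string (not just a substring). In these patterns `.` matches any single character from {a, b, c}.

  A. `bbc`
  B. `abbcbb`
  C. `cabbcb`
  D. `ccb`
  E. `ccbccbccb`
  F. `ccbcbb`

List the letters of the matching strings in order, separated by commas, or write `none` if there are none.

D, E

A → no match — must end with `cb`
B → no match — must end with `cb`
C → no match
D → match
E → match
F → no match — must end with `cb`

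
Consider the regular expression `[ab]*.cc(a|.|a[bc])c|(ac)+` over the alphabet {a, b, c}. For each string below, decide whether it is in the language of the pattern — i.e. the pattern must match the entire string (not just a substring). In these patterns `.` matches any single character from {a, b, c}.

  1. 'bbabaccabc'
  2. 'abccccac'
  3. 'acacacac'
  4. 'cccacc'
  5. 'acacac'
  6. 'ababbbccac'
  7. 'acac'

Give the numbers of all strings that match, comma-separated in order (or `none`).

1 → match
2 → no match
3 → match
4 → match
5 → match
6 → match
7 → match

1, 3, 4, 5, 6, 7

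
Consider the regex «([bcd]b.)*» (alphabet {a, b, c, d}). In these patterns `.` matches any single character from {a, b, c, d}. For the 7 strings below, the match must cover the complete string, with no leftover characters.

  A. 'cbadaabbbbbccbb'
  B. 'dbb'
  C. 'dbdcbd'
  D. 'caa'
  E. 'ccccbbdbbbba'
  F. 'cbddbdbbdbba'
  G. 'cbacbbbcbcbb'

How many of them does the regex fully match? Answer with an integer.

A → no match
B. 'dbb' → match
C. 'dbdcbd' → match
D. 'caa' → no match
E. 'ccccbbdbbbba' → no match
F. 'cbddbdbbdbba' → match
G. 'cbacbbbcbcbb' → no match
Total matched: 3

3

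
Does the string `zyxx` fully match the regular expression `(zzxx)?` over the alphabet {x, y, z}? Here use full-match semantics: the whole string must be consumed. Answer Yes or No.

No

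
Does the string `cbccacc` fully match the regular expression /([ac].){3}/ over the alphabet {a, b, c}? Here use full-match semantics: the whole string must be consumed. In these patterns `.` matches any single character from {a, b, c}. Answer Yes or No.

No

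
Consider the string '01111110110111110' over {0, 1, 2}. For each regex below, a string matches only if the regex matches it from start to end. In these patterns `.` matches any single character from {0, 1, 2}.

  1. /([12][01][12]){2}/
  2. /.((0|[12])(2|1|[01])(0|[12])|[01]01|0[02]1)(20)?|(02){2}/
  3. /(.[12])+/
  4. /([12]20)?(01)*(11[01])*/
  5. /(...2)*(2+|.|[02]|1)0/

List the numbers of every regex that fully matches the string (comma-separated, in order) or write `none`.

1 → no match
2 → no match
3 → no match
4 → match
5 → no match

4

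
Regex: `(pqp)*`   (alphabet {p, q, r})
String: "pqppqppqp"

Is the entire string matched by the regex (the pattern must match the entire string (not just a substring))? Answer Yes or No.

Yes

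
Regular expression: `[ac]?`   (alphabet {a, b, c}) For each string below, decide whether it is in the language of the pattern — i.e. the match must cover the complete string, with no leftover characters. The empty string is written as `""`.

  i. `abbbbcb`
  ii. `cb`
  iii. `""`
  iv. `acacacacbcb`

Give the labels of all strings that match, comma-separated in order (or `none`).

iii

i → no match
ii → no match
iii → match
iv → no match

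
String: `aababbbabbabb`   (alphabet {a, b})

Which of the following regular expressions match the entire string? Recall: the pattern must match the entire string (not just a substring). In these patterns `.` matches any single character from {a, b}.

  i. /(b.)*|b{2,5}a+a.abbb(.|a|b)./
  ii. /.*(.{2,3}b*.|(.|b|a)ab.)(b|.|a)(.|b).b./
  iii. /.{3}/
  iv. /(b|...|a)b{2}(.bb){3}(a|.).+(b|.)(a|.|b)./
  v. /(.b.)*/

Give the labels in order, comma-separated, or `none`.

ii

i → no match
ii → match
iii → no match
iv → no match
v → no match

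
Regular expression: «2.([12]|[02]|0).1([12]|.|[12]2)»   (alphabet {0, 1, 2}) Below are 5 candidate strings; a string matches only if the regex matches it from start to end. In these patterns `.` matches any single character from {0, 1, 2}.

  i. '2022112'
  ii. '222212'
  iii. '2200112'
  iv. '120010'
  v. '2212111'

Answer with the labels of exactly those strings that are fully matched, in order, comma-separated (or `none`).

i, ii, iii

i → match
ii → match
iii → match
iv → no match — must start with '2'
v → no match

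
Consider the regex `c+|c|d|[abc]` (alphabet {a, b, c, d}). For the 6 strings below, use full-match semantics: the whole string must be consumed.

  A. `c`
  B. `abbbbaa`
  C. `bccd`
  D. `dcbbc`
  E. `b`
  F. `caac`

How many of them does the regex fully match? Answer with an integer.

2

A → match
B → no match
C → no match
D → no match
E → match
F → no match
Total matched: 2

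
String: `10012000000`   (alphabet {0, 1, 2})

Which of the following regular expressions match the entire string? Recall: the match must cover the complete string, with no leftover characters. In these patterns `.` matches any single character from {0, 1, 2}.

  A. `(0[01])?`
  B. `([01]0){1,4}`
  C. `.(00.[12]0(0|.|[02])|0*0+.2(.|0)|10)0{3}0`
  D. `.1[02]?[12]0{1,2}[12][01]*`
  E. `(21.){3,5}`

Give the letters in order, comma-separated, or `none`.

C

A → no match
B → no match
C → match
D → no match
E → no match — must start with `21`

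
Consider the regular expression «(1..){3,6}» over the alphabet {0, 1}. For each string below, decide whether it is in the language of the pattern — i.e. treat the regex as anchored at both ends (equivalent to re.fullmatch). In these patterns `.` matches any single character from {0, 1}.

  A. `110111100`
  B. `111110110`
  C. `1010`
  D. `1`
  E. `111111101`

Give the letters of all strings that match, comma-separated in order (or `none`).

A, B, E

A → match
B → match
C → no match
D → no match
E → match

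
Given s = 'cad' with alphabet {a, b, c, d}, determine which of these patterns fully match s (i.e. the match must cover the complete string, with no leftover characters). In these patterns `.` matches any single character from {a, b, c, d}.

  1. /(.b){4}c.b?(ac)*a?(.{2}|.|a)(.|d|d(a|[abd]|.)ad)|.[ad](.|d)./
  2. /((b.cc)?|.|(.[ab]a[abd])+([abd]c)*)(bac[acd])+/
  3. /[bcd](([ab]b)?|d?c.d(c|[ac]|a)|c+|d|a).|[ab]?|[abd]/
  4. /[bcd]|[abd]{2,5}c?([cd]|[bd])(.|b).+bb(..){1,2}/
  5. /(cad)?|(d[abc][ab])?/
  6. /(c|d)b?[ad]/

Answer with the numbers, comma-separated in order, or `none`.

1 → no match
2 → no match
3 → match
4 → no match
5 → match
6 → no match

3, 5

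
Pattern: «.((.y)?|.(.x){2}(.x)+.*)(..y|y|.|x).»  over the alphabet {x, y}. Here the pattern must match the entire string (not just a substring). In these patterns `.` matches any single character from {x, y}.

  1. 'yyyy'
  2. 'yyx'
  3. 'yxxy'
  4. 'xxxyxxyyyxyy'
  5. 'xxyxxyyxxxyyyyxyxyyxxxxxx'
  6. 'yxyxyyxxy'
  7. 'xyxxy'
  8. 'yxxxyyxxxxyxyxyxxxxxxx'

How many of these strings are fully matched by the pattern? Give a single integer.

1

1. 'yyyy' → no match
2. 'yyx' → match
3. 'yxxy' → no match
4. 'xxxyxxyyyxyy' → no match
5 → no match
6. 'yxyxyyxxy' → no match
7. 'xyxxy' → no match
8 → no match
Total matched: 1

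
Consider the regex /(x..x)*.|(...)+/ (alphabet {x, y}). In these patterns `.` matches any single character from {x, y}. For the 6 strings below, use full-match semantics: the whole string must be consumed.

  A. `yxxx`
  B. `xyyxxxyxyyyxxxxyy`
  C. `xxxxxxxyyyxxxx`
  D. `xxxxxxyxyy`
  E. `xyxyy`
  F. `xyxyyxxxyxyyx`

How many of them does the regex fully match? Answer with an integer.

0

A → no match
B → no match
C → no match
D → no match
E → no match
F → no match
Total matched: 0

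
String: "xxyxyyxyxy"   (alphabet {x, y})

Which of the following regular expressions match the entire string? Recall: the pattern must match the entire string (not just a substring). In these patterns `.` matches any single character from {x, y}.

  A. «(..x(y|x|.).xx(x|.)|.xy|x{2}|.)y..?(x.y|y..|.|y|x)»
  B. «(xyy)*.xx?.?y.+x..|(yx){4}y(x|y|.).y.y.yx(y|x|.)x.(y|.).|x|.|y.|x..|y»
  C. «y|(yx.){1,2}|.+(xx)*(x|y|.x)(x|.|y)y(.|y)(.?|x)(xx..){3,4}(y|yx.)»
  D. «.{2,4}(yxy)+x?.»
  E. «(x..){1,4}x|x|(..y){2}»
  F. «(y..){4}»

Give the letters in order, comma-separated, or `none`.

D

A → no match
B → no match
C → no match
D → match
E → no match
F → no match — must start with "y"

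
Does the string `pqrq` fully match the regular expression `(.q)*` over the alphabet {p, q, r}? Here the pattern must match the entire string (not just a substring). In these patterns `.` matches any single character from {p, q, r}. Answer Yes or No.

Yes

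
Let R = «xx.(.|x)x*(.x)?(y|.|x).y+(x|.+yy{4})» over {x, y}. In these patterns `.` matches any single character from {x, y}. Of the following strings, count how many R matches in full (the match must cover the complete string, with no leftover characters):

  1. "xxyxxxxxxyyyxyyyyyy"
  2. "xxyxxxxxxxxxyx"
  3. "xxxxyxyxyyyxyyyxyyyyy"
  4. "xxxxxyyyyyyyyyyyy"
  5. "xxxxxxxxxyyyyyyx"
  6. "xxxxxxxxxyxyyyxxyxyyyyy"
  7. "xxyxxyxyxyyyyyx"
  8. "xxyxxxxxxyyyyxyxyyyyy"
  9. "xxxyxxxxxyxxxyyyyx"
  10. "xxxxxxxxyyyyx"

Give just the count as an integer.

1 → match
2 → match
3 → match
4 → match
5 → match
6 → match
7 → match
8 → match
9 → match
10 → match
Total matched: 10

10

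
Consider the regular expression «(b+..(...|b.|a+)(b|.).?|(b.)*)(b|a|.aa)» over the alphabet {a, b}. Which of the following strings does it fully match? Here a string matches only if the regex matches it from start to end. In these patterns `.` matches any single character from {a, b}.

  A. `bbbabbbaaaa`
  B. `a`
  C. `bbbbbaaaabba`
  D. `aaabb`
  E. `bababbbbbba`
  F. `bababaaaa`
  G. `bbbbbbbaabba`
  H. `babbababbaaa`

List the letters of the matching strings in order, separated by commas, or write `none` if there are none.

A, B, C, E, F, G

A. `bbbabbbaaaa` → match
B. `a` → match
C. `bbbbbaaaabba` → match
D. `aaabb` → no match
E. `bababbbbbba` → match
F. `bababaaaa` → match
G. `bbbbbbbaabba` → match
H. `babbababbaaa` → no match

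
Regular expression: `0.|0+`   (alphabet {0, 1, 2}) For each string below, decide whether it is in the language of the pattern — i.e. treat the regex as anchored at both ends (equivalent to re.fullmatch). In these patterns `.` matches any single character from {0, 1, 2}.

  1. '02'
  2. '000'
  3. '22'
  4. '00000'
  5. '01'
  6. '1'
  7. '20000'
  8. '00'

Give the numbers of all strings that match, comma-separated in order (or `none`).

1 → match
2 → match
3 → no match — must start with '0'
4 → match
5 → match
6 → no match — must start with '0'
7 → no match — must start with '0'
8 → match

1, 2, 4, 5, 8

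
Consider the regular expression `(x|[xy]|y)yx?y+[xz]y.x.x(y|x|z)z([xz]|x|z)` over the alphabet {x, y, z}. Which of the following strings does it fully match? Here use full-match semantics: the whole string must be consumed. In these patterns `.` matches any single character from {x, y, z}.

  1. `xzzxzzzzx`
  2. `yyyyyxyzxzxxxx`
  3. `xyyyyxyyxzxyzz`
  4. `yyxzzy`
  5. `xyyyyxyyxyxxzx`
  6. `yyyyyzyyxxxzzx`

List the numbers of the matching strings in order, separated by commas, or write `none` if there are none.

1 → no match
2 → no match
3 → match
4 → no match
5 → match
6 → match

3, 5, 6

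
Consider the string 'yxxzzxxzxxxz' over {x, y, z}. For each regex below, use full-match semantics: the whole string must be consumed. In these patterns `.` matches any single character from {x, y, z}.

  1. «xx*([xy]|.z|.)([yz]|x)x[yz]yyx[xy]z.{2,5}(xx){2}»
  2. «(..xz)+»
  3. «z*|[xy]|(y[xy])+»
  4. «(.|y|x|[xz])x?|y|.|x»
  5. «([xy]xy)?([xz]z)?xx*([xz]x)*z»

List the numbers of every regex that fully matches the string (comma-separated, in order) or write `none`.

1 → no match — must start with 'x'
2 → match
3 → no match
4 → no match
5 → no match

2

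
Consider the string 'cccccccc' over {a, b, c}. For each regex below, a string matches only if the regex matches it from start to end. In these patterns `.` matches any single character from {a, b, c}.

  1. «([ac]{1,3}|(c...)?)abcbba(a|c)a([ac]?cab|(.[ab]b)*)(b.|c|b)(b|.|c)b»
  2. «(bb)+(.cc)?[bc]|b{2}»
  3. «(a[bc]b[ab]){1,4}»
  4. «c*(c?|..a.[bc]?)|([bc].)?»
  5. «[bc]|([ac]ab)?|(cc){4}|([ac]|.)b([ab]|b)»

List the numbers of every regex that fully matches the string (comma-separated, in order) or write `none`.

4, 5

1 → no match — must end with 'b'
2 → no match
3 → no match — must start with 'a'
4 → match
5 → match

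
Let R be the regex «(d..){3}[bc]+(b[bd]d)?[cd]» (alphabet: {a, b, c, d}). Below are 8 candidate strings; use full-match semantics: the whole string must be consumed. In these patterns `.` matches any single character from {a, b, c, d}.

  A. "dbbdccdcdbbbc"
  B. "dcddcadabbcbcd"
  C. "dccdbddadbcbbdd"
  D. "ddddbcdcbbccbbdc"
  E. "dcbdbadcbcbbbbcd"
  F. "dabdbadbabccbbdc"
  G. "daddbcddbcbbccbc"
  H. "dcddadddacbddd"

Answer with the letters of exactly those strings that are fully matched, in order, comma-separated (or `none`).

A, B, C, D, E, F, G, H

A → match
B → match
C → match
D → match
E → match
F → match
G → match
H → match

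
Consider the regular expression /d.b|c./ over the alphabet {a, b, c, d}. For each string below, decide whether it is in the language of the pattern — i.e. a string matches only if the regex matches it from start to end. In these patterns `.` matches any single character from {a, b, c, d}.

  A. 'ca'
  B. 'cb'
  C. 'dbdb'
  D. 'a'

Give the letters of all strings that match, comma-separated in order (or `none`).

A. 'ca' → match
B. 'cb' → match
C. 'dbdb' → no match
D. 'a' → no match

A, B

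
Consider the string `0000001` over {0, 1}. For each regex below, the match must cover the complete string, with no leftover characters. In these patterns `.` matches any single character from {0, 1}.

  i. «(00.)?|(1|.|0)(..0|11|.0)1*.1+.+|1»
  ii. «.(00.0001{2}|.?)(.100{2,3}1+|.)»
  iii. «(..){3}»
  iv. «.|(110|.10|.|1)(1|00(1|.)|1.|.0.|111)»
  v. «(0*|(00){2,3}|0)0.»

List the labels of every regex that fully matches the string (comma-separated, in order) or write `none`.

i → no match
ii → no match
iii → no match
iv → no match
v → match

v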